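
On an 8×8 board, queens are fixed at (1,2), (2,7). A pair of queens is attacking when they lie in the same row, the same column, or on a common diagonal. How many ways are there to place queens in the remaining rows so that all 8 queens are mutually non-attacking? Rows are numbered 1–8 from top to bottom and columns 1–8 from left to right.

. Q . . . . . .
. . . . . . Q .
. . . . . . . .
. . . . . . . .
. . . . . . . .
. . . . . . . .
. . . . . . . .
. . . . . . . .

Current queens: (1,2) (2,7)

2

Branch on row 3: col 1 → 0; col 3 → 1; col 5 → 1.
Sum: 0 + 1 + 1 = 2.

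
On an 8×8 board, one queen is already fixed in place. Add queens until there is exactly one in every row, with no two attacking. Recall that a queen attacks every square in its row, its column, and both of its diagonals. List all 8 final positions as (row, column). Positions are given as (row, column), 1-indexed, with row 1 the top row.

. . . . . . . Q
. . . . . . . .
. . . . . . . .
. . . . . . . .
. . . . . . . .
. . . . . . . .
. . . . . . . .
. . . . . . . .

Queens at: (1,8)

(1,8) (2,2) (3,5) (4,3) (5,1) (6,7) (7,4) (8,6)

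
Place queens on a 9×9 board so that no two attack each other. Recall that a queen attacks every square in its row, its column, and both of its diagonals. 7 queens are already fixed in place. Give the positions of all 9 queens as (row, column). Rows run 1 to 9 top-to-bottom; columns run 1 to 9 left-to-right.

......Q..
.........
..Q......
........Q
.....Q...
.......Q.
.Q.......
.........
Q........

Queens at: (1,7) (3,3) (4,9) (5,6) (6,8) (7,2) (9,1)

(1,7) (2,5) (3,3) (4,9) (5,6) (6,8) (7,2) (8,4) (9,1)

Row 2: attacked by (1,7)→{6,7,8}; (3,3)→{2,3,4}; (4,9)→{7,9}; (5,6)→{3,6,9}; (6,8)→{4,8}; (7,2)→{2,7}; (9,1)→{1,8}. Safe: 5. Place at column 5.
Row 8: attacked by (1,7)→{7}; (2,5)→{5}; (3,3)→{3,8}; (4,9)→{5,9}; (5,6)→{3,6,9}; (6,8)→{6,8}; (7,2)→{1,2,3}; (9,1)→{1,2}. Safe: 4. Place at column 4.
Columns [7, 5, 3, 9, 6, 8, 2, 4, 1], r−c [-6, -3, 0, -5, -1, -2, 5, 4, 8], r+c [8, 7, 6, 13, 11, 14, 9, 12, 10] are all distinct, so no two queens attack.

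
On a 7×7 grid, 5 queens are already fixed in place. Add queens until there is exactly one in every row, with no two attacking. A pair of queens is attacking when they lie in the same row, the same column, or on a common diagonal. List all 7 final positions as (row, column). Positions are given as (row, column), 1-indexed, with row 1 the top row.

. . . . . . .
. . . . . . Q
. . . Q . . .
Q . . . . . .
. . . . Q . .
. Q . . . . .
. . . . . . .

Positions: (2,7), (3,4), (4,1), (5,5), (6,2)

(1,3) (2,7) (3,4) (4,1) (5,5) (6,2) (7,6)

Row 1: attacked by (2,7)→{6,7}; (3,4)→{2,4,6}; (4,1)→{1,4}; (5,5)→{1,5}; (6,2)→{2,7}. Safe: 3. Place at column 3.
Row 7: attacked by (1,3)→{3}; (2,7)→{2,7}; (3,4)→{4}; (4,1)→{1,4}; (5,5)→{3,5,7}; (6,2)→{1,2,3}. Safe: 6. Place at column 6.
Columns [3, 7, 4, 1, 5, 2, 6], r−c [-2, -5, -1, 3, 0, 4, 1], r+c [4, 9, 7, 5, 10, 8, 13] are all distinct, so no two queens attack.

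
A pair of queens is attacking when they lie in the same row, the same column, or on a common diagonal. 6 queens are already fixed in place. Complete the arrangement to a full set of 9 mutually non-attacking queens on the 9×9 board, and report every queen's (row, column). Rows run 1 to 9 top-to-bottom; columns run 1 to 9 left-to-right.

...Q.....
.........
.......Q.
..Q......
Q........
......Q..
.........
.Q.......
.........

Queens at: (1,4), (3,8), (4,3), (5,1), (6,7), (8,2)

(1,4) (2,6) (3,8) (4,3) (5,1) (6,7) (7,5) (8,2) (9,9)

Row 2: attacked by (1,4)→{3,4,5}; (3,8)→{7,8,9}; (4,3)→{1,3,5}; (5,1)→{1,4}; (6,7)→{3,7}; (8,2)→{2,8}. Safe: 6. Place at column 6.
Row 7: attacked by (1,4)→{4}; (2,6)→{1,6}; (3,8)→{4,8}; (4,3)→{3,6}; (5,1)→{1,3}; (6,7)→{6,7,8}; (8,2)→{1,2,3}. Safe: 5, 9. Place at column 5.
Row 9: attacked by (1,4)→{4}; (2,6)→{6}; (3,8)→{2,8}; (4,3)→{3,8}; (5,1)→{1,5}; (6,7)→{4,7}; (7,5)→{3,5,7}; (8,2)→{1,2,3}. Safe: 9. Place at column 9.
Columns [4, 6, 8, 3, 1, 7, 5, 2, 9], r−c [-3, -4, -5, 1, 4, -1, 2, 6, 0], r+c [5, 8, 11, 7, 6, 13, 12, 10, 18] are all distinct, so no two queens attack.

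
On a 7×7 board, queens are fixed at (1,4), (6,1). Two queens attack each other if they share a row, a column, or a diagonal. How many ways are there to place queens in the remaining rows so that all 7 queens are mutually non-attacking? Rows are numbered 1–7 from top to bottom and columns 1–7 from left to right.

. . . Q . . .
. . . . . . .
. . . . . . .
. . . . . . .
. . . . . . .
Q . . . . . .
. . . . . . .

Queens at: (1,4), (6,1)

2

Branch on row 2: col 2 → 1; col 6 → 0; col 7 → 1.
Sum: 1 + 0 + 1 = 2.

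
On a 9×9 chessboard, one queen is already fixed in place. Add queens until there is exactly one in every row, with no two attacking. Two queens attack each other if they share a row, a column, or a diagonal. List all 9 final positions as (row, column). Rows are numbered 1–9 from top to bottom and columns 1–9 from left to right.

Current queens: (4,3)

Row 1: attacked by (4,3)→{3,6}. Safe: 1, 2, 4, 5, 7, 8, 9. Place at column 4.
Row 2: attacked by (1,4)→{3,4,5}; (4,3)→{1,3,5}. Safe: 2, 6, 7, 8, 9. Place at column 2.
Row 3: attacked by (1,4)→{2,4,6}; (2,2)→{1,2,3}; (4,3)→{2,3,4}. Safe: 5, 7, 8, 9. Place at column 8.
Row 5: attacked by (1,4)→{4,8}; (2,2)→{2,5}; (3,8)→{6,8}; (4,3)→{2,3,4}. Safe: 1, 7, 9. Place at column 9.
Row 6: attacked by (1,4)→{4,9}; (2,2)→{2,6}; (3,8)→{5,8}; (4,3)→{1,3,5}; (5,9)→{8,9}. Safe: 7. Place at column 7.
Row 7: attacked by (1,4)→{4}; (2,2)→{2,7}; (3,8)→{4,8}; (4,3)→{3,6}; (5,9)→{7,9}; (6,7)→{6,7,8}. Safe: 1, 5. Place at column 5.
Row 8: attacked by (1,4)→{4}; (2,2)→{2,8}; (3,8)→{3,8}; (4,3)→{3,7}; (5,9)→{6,9}; (6,7)→{5,7,9}; (7,5)→{4,5,6}. Safe: 1. Place at column 1.
Row 9: attacked by (1,4)→{4}; (2,2)→{2,9}; (3,8)→{2,8}; (4,3)→{3,8}; (5,9)→{5,9}; (6,7)→{4,7}; (7,5)→{3,5,7}; (8,1)→{1,2}. Safe: 6. Place at column 6.
Columns [4, 2, 8, 3, 9, 7, 5, 1, 6], r−c [-3, 0, -5, 1, -4, -1, 2, 7, 3], r+c [5, 4, 11, 7, 14, 13, 12, 9, 15] are all distinct, so no two queens attack.

(1,4) (2,2) (3,8) (4,3) (5,9) (6,7) (7,5) (8,1) (9,6)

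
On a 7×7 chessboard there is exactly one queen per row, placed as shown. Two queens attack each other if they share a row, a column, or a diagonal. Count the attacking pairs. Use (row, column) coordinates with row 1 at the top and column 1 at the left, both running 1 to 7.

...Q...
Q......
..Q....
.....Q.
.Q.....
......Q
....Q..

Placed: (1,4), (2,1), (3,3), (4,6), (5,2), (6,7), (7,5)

All columns are distinct and no two queens satisfy |Δrow| = |Δcol|, so no pair attacks.

0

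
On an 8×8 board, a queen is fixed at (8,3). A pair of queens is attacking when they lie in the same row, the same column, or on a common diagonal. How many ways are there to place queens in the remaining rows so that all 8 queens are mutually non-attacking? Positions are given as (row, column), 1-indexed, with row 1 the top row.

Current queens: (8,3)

Branch on row 1: col 1 → 2; col 2 → 2; col 4 → 3; col 5 → 4; col 6 → 5; col 7 → 0; col 8 → 0.
Sum: 2 + 2 + 3 + 4 + 5 + 0 + 0 = 16.

16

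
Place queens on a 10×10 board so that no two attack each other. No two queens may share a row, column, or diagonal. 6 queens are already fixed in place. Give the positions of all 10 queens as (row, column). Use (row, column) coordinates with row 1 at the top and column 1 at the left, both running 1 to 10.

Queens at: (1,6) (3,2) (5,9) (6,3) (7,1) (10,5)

(1,6) (2,4) (3,2) (4,7) (5,9) (6,3) (7,1) (8,8) (9,10) (10,5)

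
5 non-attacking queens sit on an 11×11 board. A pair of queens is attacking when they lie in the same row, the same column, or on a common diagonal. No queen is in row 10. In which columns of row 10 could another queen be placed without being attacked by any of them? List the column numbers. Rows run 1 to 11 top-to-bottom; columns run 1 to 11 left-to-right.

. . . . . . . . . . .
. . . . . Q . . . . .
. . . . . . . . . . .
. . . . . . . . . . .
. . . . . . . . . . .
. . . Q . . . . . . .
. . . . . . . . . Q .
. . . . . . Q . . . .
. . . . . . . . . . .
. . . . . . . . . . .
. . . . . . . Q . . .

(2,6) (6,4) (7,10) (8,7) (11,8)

columns 1, 2, 3, 11

(2,6) attacks row 10 at column 6.
(6,4) attacks row 10 at column 4 and diagonals 8.
(7,10) attacks row 10 at column 10 and diagonals 7.
(8,7) attacks row 10 at column 7 and diagonals 5, 9.
(11,8) attacks row 10 at column 8 and diagonals 7, 9.
Attacked columns: {4, 5, 6, 7, 8, 9, 10}. Safe: {1, 2, 3, 11}.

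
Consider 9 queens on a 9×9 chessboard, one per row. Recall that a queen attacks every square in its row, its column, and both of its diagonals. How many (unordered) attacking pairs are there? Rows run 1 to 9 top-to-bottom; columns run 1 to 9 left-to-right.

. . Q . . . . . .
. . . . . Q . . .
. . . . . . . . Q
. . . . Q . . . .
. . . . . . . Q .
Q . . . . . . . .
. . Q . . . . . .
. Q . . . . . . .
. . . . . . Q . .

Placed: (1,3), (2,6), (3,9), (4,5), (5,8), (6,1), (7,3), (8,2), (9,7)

Same column: (1,3)–(7,3) (column 3).
Same diagonal: (7,3)–(8,2) (|7−8| = |3−2| = 1).
Total attacking pairs: 2.

2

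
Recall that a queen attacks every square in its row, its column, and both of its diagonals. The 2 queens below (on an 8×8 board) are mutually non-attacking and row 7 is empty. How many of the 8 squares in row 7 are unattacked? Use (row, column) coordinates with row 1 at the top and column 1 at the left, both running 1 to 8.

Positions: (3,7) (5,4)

3

(3,7) attacks row 7 at column 7 and diagonals 3.
(5,4) attacks row 7 at column 4 and diagonals 2, 6.
Attacked columns: {2, 3, 4, 6, 7}. Safe: {1, 5, 8}.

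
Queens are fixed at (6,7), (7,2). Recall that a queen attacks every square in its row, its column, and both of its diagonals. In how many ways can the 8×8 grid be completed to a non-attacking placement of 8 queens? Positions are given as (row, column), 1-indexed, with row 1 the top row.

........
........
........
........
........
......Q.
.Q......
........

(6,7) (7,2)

Branch on row 1: col 1 → 1; col 3 → 2; col 4 → 1; col 5 → 1; col 6 → 0.
Sum: 1 + 2 + 1 + 1 + 0 = 5.

5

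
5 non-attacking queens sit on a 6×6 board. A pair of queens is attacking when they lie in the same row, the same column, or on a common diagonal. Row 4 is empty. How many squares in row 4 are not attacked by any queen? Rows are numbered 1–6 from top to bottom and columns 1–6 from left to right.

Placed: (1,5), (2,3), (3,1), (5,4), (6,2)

(1,5) attacks row 4 at column 5 and diagonals 2.
(2,3) attacks row 4 at column 3 and diagonals 1, 5.
(3,1) attacks row 4 at column 1 and diagonals 2.
(5,4) attacks row 4 at column 4 and diagonals 3, 5.
(6,2) attacks row 4 at column 2 and diagonals 4.
Attacked columns: {1, 2, 3, 4, 5}. Safe: {6}.

1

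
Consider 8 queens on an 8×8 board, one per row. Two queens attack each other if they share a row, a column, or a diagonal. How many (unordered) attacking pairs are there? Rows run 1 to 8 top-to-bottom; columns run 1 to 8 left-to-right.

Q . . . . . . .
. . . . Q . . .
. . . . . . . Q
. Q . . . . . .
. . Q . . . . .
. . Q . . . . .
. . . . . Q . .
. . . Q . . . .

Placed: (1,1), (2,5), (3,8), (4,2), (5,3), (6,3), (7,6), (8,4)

2

Same column: (5,3)–(6,3) (column 3).
Same diagonal: (4,2)–(5,3) (|4−5| = |2−3| = 1).
Total attacking pairs: 2.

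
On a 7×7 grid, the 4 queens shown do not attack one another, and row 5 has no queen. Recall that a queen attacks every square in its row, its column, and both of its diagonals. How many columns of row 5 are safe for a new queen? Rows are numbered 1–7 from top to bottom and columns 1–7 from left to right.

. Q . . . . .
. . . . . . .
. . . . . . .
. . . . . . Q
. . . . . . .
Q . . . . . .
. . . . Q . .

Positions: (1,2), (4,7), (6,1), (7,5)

1

(1,2) attacks row 5 at column 2 and diagonals 6.
(4,7) attacks row 5 at column 7 and diagonals 6.
(6,1) attacks row 5 at column 1 and diagonals 2.
(7,5) attacks row 5 at column 5 and diagonals 3, 7.
Attacked columns: {1, 2, 3, 5, 6, 7}. Safe: {4}.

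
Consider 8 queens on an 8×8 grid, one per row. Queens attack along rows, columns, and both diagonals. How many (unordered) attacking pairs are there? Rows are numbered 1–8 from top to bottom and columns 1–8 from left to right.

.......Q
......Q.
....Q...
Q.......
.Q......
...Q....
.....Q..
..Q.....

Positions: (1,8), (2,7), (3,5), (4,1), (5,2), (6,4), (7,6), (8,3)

2

Same diagonal: (1,8)–(2,7) (|1−2| = |8−7| = 1); (4,1)–(5,2) (|4−5| = |1−2| = 1).
Total attacking pairs: 2.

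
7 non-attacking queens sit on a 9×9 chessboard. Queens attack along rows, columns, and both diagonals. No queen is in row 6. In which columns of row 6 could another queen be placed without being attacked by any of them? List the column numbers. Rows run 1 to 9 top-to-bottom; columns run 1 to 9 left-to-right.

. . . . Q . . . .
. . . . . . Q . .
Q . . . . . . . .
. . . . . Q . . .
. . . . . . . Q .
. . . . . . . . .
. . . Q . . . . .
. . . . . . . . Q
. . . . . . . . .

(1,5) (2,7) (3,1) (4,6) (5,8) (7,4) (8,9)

(1,5) attacks row 6 at column 5.
(2,7) attacks row 6 at column 7 and diagonals 3.
(3,1) attacks row 6 at column 1 and diagonals 4.
(4,6) attacks row 6 at column 6 and diagonals 4, 8.
(5,8) attacks row 6 at column 8 and diagonals 7, 9.
(7,4) attacks row 6 at column 4 and diagonals 3, 5.
(8,9) attacks row 6 at column 9 and diagonals 7.
Attacked columns: {1, 3, 4, 5, 6, 7, 8, 9}. Safe: {2}.

columns 2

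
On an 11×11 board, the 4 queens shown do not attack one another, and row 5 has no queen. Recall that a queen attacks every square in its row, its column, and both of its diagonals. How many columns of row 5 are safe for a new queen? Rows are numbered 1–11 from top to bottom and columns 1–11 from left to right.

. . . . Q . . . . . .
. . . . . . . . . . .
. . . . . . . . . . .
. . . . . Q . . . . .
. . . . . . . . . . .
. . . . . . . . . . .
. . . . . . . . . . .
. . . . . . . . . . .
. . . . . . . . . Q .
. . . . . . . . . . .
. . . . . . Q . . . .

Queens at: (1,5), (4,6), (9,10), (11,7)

5

(1,5) attacks row 5 at column 5 and diagonals 1, 9.
(4,6) attacks row 5 at column 6 and diagonals 5, 7.
(9,10) attacks row 5 at column 10 and diagonals 6.
(11,7) attacks row 5 at column 7 and diagonals 1.
Attacked columns: {1, 5, 6, 7, 9, 10}. Safe: {2, 3, 4, 8, 11}.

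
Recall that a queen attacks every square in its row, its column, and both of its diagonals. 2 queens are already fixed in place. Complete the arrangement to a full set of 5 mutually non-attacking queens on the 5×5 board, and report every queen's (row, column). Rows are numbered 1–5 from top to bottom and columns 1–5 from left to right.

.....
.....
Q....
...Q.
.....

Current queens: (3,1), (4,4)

Row 1: attacked by (3,1)→{1,3}; (4,4)→{1,4}. Safe: 2, 5. Place at column 5.
Row 2: attacked by (1,5)→{4,5}; (3,1)→{1,2}; (4,4)→{2,4}. Safe: 3. Place at column 3.
Row 5: attacked by (1,5)→{1,5}; (2,3)→{3}; (3,1)→{1,3}; (4,4)→{3,4,5}. Safe: 2. Place at column 2.
Columns [5, 3, 1, 4, 2], r−c [-4, -1, 2, 0, 3], r+c [6, 5, 4, 8, 7] are all distinct, so no two queens attack.

(1,5) (2,3) (3,1) (4,4) (5,2)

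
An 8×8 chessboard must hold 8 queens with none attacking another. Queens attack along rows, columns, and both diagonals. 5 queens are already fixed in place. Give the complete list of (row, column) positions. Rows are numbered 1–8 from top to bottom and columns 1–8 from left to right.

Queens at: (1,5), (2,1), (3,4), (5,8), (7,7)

(1,5) (2,1) (3,4) (4,6) (5,8) (6,2) (7,7) (8,3)

Row 4: attacked by (1,5)→{2,5,8}; (2,1)→{1,3}; (3,4)→{3,4,5}; (5,8)→{7,8}; (7,7)→{4,7}. Safe: 6. Place at column 6.
Row 6: attacked by (1,5)→{5}; (2,1)→{1,5}; (3,4)→{1,4,7}; (4,6)→{4,6,8}; (5,8)→{7,8}; (7,7)→{6,7,8}. Safe: 2, 3. Place at column 2.
Row 8: attacked by (1,5)→{5}; (2,1)→{1,7}; (3,4)→{4}; (4,6)→{2,6}; (5,8)→{5,8}; (6,2)→{2,4}; (7,7)→{6,7,8}. Safe: 3. Place at column 3.
Columns [5, 1, 4, 6, 8, 2, 7, 3], r−c [-4, 1, -1, -2, -3, 4, 0, 5], r+c [6, 3, 7, 10, 13, 8, 14, 11] are all distinct, so no two queens attack.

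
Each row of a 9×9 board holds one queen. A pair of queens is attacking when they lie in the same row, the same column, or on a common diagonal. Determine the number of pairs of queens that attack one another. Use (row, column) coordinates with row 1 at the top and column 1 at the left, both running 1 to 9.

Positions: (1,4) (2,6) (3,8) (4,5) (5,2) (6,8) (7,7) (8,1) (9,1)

Same column: (3,8)–(6,8) (column 8); (8,1)–(9,1) (column 1).
Same diagonal: (4,5)–(8,1) (|4−8| = |5−1| = 4); (6,8)–(7,7) (|6−7| = |8−7| = 1).
Total attacking pairs: 4.

4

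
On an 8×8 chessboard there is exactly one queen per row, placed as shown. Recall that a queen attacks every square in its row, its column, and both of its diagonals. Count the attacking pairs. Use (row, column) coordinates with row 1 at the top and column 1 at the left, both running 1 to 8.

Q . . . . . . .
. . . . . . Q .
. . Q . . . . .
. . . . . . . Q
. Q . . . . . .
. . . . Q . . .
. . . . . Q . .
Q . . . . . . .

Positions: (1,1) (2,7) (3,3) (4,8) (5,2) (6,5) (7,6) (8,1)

4

Same column: (1,1)–(8,1) (column 1).
Same diagonal: (1,1)–(3,3) (|1−3| = |1−3| = 2); (2,7)–(8,1) (|2−8| = |7−1| = 6); (6,5)–(7,6) (|6−7| = |5−6| = 1).
Total attacking pairs: 4.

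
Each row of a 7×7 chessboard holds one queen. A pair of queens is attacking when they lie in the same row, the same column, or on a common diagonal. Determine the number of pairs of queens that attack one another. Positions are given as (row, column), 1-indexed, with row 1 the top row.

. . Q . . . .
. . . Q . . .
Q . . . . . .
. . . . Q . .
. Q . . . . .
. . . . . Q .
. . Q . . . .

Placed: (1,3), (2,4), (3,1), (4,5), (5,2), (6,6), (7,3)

3

Same column: (1,3)–(7,3) (column 3).
Same diagonal: (1,3)–(2,4) (|1−2| = |3−4| = 1); (1,3)–(3,1) (|1−3| = |3−1| = 2).
Total attacking pairs: 3.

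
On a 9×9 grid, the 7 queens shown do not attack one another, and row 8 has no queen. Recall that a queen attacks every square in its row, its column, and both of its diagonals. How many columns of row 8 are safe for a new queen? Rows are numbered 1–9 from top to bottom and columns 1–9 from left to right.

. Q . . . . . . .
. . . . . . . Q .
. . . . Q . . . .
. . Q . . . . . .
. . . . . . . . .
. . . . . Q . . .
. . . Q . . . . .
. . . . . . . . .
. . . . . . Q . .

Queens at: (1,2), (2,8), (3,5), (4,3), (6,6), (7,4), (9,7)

1

(1,2) attacks row 8 at column 2 and diagonals 9.
(2,8) attacks row 8 at column 8 and diagonals 2.
(3,5) attacks row 8 at column 5.
(4,3) attacks row 8 at column 3 and diagonals 7.
(6,6) attacks row 8 at column 6 and diagonals 4, 8.
(7,4) attacks row 8 at column 4 and diagonals 3, 5.
(9,7) attacks row 8 at column 7 and diagonals 6, 8.
Attacked columns: {2, 3, 4, 5, 6, 7, 8, 9}. Safe: {1}.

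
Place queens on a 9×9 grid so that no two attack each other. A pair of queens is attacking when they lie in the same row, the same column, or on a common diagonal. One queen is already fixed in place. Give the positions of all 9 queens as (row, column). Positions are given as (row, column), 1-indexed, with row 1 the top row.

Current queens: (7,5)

(1,9) (2,3) (3,6) (4,4) (5,1) (6,8) (7,5) (8,7) (9,2)

Row 1: attacked by (7,5)→{5}. Safe: 1, 2, 3, 4, 6, 7, 8, 9. Place at column 9.
Row 2: attacked by (1,9)→{8,9}; (7,5)→{5}. Safe: 1, 2, 3, 4, 6, 7. Place at column 3.
Row 3: attacked by (1,9)→{7,9}; (2,3)→{2,3,4}; (7,5)→{1,5,9}. Safe: 6, 8. Place at column 6.
Row 4: attacked by (1,9)→{6,9}; (2,3)→{1,3,5}; (3,6)→{5,6,7}; (7,5)→{2,5,8}. Safe: 4. Place at column 4.
Row 5: attacked by (1,9)→{5,9}; (2,3)→{3,6}; (3,6)→{4,6,8}; (4,4)→{3,4,5}; (7,5)→{3,5,7}. Safe: 1, 2. Place at column 1.
Row 6: attacked by (1,9)→{4,9}; (2,3)→{3,7}; (3,6)→{3,6,9}; (4,4)→{2,4,6}; (5,1)→{1,2}; (7,5)→{4,5,6}. Safe: 8. Place at column 8.
Row 8: attacked by (1,9)→{2,9}; (2,3)→{3,9}; (3,6)→{1,6}; (4,4)→{4,8}; (5,1)→{1,4}; (6,8)→{6,8}; (7,5)→{4,5,6}. Safe: 7. Place at column 7.
Row 9: attacked by (1,9)→{1,9}; (2,3)→{3}; (3,6)→{6}; (4,4)→{4,9}; (5,1)→{1,5}; (6,8)→{5,8}; (7,5)→{3,5,7}; (8,7)→{6,7,8}. Safe: 2. Place at column 2.
Columns [9, 3, 6, 4, 1, 8, 5, 7, 2], r−c [-8, -1, -3, 0, 4, -2, 2, 1, 7], r+c [10, 5, 9, 8, 6, 14, 12, 15, 11] are all distinct, so no two queens attack.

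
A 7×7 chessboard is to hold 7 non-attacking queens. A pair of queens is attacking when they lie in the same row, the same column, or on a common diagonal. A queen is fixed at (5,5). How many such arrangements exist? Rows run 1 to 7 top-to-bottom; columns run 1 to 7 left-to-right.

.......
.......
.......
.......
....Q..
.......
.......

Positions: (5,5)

6

Branch on row 1: col 2 → 1; col 3 → 2; col 4 → 1; col 6 → 1; col 7 → 1.
Sum: 1 + 2 + 1 + 1 + 1 = 6.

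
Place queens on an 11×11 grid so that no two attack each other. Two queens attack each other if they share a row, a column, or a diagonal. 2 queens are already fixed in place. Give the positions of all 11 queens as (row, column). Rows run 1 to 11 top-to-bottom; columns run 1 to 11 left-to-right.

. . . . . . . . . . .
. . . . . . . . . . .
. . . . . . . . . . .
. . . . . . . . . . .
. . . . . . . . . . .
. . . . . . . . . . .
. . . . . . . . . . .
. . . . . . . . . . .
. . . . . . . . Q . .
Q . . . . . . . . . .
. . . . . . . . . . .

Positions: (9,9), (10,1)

Row 1: attacked by (9,9)→{1,9}; (10,1)→{1,10}. Safe: 2, 3, 4, 5, 6, 7, 8, 11. Place at column 8.
Row 2: attacked by (1,8)→{7,8,9}; (9,9)→{2,9}; (10,1)→{1,9}. Safe: 3, 4, 5, 6, 10, 11. Place at column 6.
Row 3: attacked by (1,8)→{6,8,10}; (2,6)→{5,6,7}; (9,9)→{3,9}; (10,1)→{1,8}. Safe: 2, 4, 11. Place at column 4.
Row 4: attacked by (1,8)→{5,8,11}; (2,6)→{4,6,8}; (3,4)→{3,4,5}; (9,9)→{4,9}; (10,1)→{1,7}. Safe: 2, 10. Place at column 2.
Row 5: attacked by (1,8)→{4,8}; (2,6)→{3,6,9}; (3,4)→{2,4,6}; (4,2)→{1,2,3}; (9,9)→{5,9}; (10,1)→{1,6}. Safe: 7, 10, 11. Place at column 7.
Row 6: attacked by (1,8)→{3,8}; (2,6)→{2,6,10}; (3,4)→{1,4,7}; (4,2)→{2,4}; (5,7)→{6,7,8}; (9,9)→{6,9}; (10,1)→{1,5}. Safe: 11. Place at column 11.
Row 7: attacked by (1,8)→{2,8}; (2,6)→{1,6,11}; (3,4)→{4,8}; (4,2)→{2,5}; (5,7)→{5,7,9}; (6,11)→{10,11}; (9,9)→{7,9,11}; (10,1)→{1,4}. Safe: 3. Place at column 3.
Row 8: attacked by (1,8)→{1,8}; (2,6)→{6}; (3,4)→{4,9}; (4,2)→{2,6}; (5,7)→{4,7,10}; (6,11)→{9,11}; (7,3)→{2,3,4}; (9,9)→{8,9,10}; (10,1)→{1,3}. Safe: 5. Place at column 5.
Row 11: attacked by (1,8)→{8}; (2,6)→{6}; (3,4)→{4}; (4,2)→{2,9}; (5,7)→{1,7}; (6,11)→{6,11}; (7,3)→{3,7}; (8,5)→{2,5,8}; (9,9)→{7,9,11}; (10,1)→{1,2}. Safe: 10. Place at column 10.
Columns [8, 6, 4, 2, 7, 11, 3, 5, 9, 1, 10], r−c [-7, -4, -1, 2, -2, -5, 4, 3, 0, 9, 1], r+c [9, 8, 7, 6, 12, 17, 10, 13, 18, 11, 21] are all distinct, so no two queens attack.

(1,8) (2,6) (3,4) (4,2) (5,7) (6,11) (7,3) (8,5) (9,9) (10,1) (11,10)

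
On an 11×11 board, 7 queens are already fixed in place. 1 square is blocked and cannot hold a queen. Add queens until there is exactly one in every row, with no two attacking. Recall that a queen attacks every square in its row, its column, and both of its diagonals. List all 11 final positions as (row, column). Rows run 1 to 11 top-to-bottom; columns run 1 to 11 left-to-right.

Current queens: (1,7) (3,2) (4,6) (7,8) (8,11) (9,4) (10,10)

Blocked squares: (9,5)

(1,7) (2,9) (3,2) (4,6) (5,1) (6,3) (7,8) (8,11) (9,4) (10,10) (11,5)

Row 2: attacked by (1,7)→{6,7,8}; (3,2)→{1,2,3}; (4,6)→{4,6,8}; (7,8)→{3,8}; (8,11)→{5,11}; (9,4)→{4,11}; (10,10)→{2,10}. Safe: 9. Place at column 9.
Row 5: attacked by (1,7)→{3,7,11}; (2,9)→{6,9}; (3,2)→{2,4}; (4,6)→{5,6,7}; (7,8)→{6,8,10}; (8,11)→{8,11}; (9,4)→{4,8}; (10,10)→{5,10}. Safe: 1. Place at column 1.
Row 6: attacked by (1,7)→{2,7}; (2,9)→{5,9}; (3,2)→{2,5}; (4,6)→{4,6,8}; (5,1)→{1,2}; (7,8)→{7,8,9}; (8,11)→{9,11}; (9,4)→{1,4,7}; (10,10)→{6,10}. Safe: 3. Place at column 3.
Row 11: attacked by (1,7)→{7}; (2,9)→{9}; (3,2)→{2,10}; (4,6)→{6}; (5,1)→{1,7}; (6,3)→{3,8}; (7,8)→{4,8}; (8,11)→{8,11}; (9,4)→{2,4,6}; (10,10)→{9,10,11}. Safe: 5. Place at column 5.
Columns [7, 9, 2, 6, 1, 3, 8, 11, 4, 10, 5], r−c [-6, -7, 1, -2, 4, 3, -1, -3, 5, 0, 6], r+c [8, 11, 5, 10, 6, 9, 15, 19, 13, 20, 16] are all distinct, so no two queens attack.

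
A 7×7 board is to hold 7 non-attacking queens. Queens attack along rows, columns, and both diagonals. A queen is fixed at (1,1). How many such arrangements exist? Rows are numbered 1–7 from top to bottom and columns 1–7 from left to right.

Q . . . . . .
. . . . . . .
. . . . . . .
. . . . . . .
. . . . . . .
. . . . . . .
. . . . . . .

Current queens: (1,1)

Branch on row 2: col 3 → 1; col 4 → 1; col 5 → 1; col 6 → 1; col 7 → 0.
Sum: 1 + 1 + 1 + 1 + 0 = 4.

4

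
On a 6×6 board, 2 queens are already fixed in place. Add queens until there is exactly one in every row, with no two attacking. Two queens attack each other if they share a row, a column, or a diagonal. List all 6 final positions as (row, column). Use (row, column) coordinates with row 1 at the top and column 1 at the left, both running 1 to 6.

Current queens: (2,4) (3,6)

Row 1: attacked by (2,4)→{3,4,5}; (3,6)→{4,6}. Safe: 1, 2. Place at column 2.
Row 4: attacked by (1,2)→{2,5}; (2,4)→{2,4,6}; (3,6)→{5,6}. Safe: 1, 3. Place at column 1.
Row 5: attacked by (1,2)→{2,6}; (2,4)→{1,4}; (3,6)→{4,6}; (4,1)→{1,2}. Safe: 3, 5. Place at column 3.
Row 6: attacked by (1,2)→{2}; (2,4)→{4}; (3,6)→{3,6}; (4,1)→{1,3}; (5,3)→{2,3,4}. Safe: 5. Place at column 5.
Columns [2, 4, 6, 1, 3, 5], r−c [-1, -2, -3, 3, 2, 1], r+c [3, 6, 9, 5, 8, 11] are all distinct, so no two queens attack.

(1,2) (2,4) (3,6) (4,1) (5,3) (6,5)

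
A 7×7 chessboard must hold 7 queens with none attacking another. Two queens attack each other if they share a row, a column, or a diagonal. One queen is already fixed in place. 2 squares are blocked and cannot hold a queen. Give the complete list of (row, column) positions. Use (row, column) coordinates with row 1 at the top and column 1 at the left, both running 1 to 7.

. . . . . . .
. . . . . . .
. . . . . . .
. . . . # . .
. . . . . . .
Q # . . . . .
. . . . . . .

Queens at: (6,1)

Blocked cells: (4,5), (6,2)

Row 1: attacked by (6,1)→{1,6}. Safe: 2, 3, 4, 5, 7. Place at column 2.
Row 2: attacked by (1,2)→{1,2,3}; (6,1)→{1,5}. Safe: 4, 6, 7. Place at column 6.
Row 3: attacked by (1,2)→{2,4}; (2,6)→{5,6,7}; (6,1)→{1,4}. Safe: 3. Place at column 3.
Row 4: attacked by (1,2)→{2,5}; (2,6)→{4,6}; (3,3)→{2,3,4}; (6,1)→{1,3}. Blocked: 5. Safe: 7. Place at column 7.
Row 5: attacked by (1,2)→{2,6}; (2,6)→{3,6}; (3,3)→{1,3,5}; (4,7)→{6,7}; (6,1)→{1,2}. Safe: 4. Place at column 4.
Row 7: attacked by (1,2)→{2}; (2,6)→{1,6}; (3,3)→{3,7}; (4,7)→{4,7}; (5,4)→{2,4,6}; (6,1)→{1,2}. Safe: 5. Place at column 5.
Columns [2, 6, 3, 7, 4, 1, 5], r−c [-1, -4, 0, -3, 1, 5, 2], r+c [3, 8, 6, 11, 9, 7, 12] are all distinct, so no two queens attack.

(1,2) (2,6) (3,3) (4,7) (5,4) (6,1) (7,5)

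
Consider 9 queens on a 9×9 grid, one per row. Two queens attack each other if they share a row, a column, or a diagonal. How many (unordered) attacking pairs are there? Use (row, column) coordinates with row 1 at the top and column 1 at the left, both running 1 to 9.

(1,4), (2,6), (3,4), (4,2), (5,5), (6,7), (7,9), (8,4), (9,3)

5

Same column: (1,4)–(3,4) (column 4); (1,4)–(8,4) (column 4); (3,4)–(8,4) (column 4).
Same diagonal: (3,4)–(6,7) (|3−6| = |4−7| = 3); (8,4)–(9,3) (|8−9| = |4−3| = 1).
Total attacking pairs: 5.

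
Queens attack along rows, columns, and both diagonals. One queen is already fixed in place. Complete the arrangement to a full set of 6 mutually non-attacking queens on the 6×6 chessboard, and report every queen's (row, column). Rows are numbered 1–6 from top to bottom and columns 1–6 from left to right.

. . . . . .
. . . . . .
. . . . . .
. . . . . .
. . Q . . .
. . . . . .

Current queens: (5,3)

Row 1: attacked by (5,3)→{3}. Safe: 1, 2, 4, 5, 6. Place at column 2.
Row 2: attacked by (1,2)→{1,2,3}; (5,3)→{3,6}. Safe: 4, 5. Place at column 4.
Row 3: attacked by (1,2)→{2,4}; (2,4)→{3,4,5}; (5,3)→{1,3,5}. Safe: 6. Place at column 6.
Row 4: attacked by (1,2)→{2,5}; (2,4)→{2,4,6}; (3,6)→{5,6}; (5,3)→{2,3,4}. Safe: 1. Place at column 1.
Row 6: attacked by (1,2)→{2}; (2,4)→{4}; (3,6)→{3,6}; (4,1)→{1,3}; (5,3)→{2,3,4}. Safe: 5. Place at column 5.
Columns [2, 4, 6, 1, 3, 5], r−c [-1, -2, -3, 3, 2, 1], r+c [3, 6, 9, 5, 8, 11] are all distinct, so no two queens attack.

(1,2) (2,4) (3,6) (4,1) (5,3) (6,5)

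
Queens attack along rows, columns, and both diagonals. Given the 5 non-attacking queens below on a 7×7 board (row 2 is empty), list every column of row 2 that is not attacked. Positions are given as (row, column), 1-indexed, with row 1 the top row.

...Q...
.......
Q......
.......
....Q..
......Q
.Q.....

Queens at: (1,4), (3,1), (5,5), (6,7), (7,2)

columns 6

(1,4) attacks row 2 at column 4 and diagonals 3, 5.
(3,1) attacks row 2 at column 1 and diagonals 2.
(5,5) attacks row 2 at column 5 and diagonals 2.
(6,7) attacks row 2 at column 7 and diagonals 3.
(7,2) attacks row 2 at column 2 and diagonals 7.
Attacked columns: {1, 2, 3, 4, 5, 7}. Safe: {6}.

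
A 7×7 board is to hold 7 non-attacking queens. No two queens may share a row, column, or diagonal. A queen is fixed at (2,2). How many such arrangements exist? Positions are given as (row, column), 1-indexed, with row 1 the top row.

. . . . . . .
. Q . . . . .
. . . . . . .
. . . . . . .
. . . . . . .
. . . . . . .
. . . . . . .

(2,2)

4

Branch on row 1: col 4 → 1; col 5 → 1; col 6 → 1; col 7 → 1.
Sum: 1 + 1 + 1 + 1 = 4.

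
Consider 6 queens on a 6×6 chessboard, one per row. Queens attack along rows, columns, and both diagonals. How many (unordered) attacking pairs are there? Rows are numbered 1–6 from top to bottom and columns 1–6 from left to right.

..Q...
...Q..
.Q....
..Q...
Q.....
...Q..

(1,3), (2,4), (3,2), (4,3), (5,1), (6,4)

5

Same column: (1,3)–(4,3) (column 3); (2,4)–(6,4) (column 4).
Same diagonal: (1,3)–(2,4) (|1−2| = |3−4| = 1); (2,4)–(5,1) (|2−5| = |4−1| = 3); (3,2)–(4,3) (|3−4| = |2−3| = 1).
Total attacking pairs: 5.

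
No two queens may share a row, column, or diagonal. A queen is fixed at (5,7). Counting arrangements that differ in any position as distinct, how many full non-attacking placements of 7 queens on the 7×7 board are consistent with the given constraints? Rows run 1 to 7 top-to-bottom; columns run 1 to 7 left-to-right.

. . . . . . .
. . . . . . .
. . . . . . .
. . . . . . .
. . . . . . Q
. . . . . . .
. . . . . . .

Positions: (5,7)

6

Branch on row 1: col 1 → 1; col 2 → 2; col 4 → 0; col 5 → 1; col 6 → 2.
Sum: 1 + 2 + 0 + 1 + 2 = 6.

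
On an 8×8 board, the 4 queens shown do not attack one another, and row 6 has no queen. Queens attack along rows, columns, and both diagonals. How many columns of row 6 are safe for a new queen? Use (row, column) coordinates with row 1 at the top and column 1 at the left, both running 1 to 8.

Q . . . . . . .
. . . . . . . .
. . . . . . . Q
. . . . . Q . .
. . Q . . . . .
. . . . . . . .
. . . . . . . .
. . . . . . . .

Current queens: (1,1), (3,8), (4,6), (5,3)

1

(1,1) attacks row 6 at column 1 and diagonals 6.
(3,8) attacks row 6 at column 8 and diagonals 5.
(4,6) attacks row 6 at column 6 and diagonals 4, 8.
(5,3) attacks row 6 at column 3 and diagonals 2, 4.
Attacked columns: {1, 2, 3, 4, 5, 6, 8}. Safe: {7}.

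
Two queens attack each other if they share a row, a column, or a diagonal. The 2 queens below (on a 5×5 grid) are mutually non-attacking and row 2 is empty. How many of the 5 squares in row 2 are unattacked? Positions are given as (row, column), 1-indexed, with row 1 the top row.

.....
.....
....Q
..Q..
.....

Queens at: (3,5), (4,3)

1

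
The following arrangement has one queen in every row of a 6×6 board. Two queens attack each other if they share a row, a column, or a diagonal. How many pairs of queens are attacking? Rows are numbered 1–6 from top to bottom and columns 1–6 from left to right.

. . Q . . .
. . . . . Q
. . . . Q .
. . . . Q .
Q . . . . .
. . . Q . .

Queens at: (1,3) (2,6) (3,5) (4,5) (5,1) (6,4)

Same column: (3,5)–(4,5) (column 5).
Same diagonal: (1,3)–(3,5) (|1−3| = |3−5| = 2); (2,6)–(3,5) (|2−3| = |6−5| = 1).
Total attacking pairs: 3.

3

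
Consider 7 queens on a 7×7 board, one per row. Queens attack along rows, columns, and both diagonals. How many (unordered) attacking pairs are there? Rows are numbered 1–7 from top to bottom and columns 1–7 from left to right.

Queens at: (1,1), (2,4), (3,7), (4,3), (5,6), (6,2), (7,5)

0

All columns are distinct and no two queens satisfy |Δrow| = |Δcol|, so no pair attacks.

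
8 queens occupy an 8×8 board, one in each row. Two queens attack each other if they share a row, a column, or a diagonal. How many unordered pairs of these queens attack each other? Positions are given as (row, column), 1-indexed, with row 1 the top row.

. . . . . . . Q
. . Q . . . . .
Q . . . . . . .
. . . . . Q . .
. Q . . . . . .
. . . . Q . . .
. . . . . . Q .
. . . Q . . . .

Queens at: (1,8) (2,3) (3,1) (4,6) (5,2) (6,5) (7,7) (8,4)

All columns are distinct and no two queens satisfy |Δrow| = |Δcol|, so no pair attacks.

0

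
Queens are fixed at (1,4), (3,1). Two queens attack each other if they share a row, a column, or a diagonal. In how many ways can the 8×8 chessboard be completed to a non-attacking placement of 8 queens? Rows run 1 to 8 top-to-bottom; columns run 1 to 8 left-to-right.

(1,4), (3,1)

Branch on row 2: col 6 → 1; col 7 → 1; col 8 → 2.
Sum: 1 + 1 + 2 = 4.

4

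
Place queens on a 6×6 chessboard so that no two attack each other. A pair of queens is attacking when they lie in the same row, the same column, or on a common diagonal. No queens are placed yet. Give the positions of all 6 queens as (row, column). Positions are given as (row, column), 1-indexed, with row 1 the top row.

Row 1: Safe: 1, 2, 3, 4, 5, 6. Place at column 5.
Row 2: attacked by (1,5)→{4,5,6}. Safe: 1, 2, 3. Place at column 3.
Row 3: attacked by (1,5)→{3,5}; (2,3)→{2,3,4}. Safe: 1, 6. Place at column 1.
Row 4: attacked by (1,5)→{2,5}; (2,3)→{1,3,5}; (3,1)→{1,2}. Safe: 4, 6. Place at column 6.
Row 5: attacked by (1,5)→{1,5}; (2,3)→{3,6}; (3,1)→{1,3}; (4,6)→{5,6}. Safe: 2, 4. Place at column 4.
Row 6: attacked by (1,5)→{5}; (2,3)→{3}; (3,1)→{1,4}; (4,6)→{4,6}; (5,4)→{3,4,5}. Safe: 2. Place at column 2.
Columns [5, 3, 1, 6, 4, 2], r−c [-4, -1, 2, -2, 1, 4], r+c [6, 5, 4, 10, 9, 8] are all distinct, so no two queens attack.

(1,5) (2,3) (3,1) (4,6) (5,4) (6,2)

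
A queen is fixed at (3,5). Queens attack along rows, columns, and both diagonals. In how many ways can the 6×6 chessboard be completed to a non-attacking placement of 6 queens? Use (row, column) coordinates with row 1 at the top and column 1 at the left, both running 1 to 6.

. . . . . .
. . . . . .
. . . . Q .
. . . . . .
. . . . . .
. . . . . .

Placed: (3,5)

1

Branch on row 1: col 1 → 0; col 2 → 0; col 4 → 1; col 6 → 0.
Sum: 0 + 0 + 1 + 0 = 1.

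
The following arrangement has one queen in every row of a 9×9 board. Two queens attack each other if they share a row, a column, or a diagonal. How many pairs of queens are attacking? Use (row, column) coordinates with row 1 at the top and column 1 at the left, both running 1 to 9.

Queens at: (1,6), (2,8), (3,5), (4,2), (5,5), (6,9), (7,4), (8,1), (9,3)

Same column: (3,5)–(5,5) (column 5).
Same diagonal: (2,8)–(5,5) (|2−5| = |8−5| = 3).
Total attacking pairs: 2.

2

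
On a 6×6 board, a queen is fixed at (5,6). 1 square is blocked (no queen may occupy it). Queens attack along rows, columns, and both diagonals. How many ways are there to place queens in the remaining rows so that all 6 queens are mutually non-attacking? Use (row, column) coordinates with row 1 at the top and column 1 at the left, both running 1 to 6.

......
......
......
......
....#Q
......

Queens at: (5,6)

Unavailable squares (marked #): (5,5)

1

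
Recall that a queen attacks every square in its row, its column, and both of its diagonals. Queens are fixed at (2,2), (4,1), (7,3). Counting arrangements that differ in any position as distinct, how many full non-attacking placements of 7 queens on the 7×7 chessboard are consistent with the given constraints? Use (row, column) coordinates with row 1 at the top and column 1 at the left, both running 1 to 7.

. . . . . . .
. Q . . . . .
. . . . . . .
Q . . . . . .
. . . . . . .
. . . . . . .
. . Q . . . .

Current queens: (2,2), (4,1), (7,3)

Branch on row 1: col 5 → 0; col 6 → 1; col 7 → 0.
Sum: 0 + 1 + 0 = 1.

1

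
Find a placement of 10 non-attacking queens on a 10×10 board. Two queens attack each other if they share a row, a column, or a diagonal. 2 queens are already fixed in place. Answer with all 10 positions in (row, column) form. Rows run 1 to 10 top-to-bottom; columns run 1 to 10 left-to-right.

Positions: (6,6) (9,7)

Row 1: attacked by (6,6)→{1,6}; (9,7)→{7}. Safe: 2, 3, 4, 5, 8, 9, 10. Place at column 2.
Row 2: attacked by (1,2)→{1,2,3}; (6,6)→{2,6,10}; (9,7)→{7}. Safe: 4, 5, 8, 9. Place at column 8.
Row 3: attacked by (1,2)→{2,4}; (2,8)→{7,8,9}; (6,6)→{3,6,9}; (9,7)→{1,7}. Safe: 5, 10. Place at column 10.
Row 4: attacked by (1,2)→{2,5}; (2,8)→{6,8,10}; (3,10)→{9,10}; (6,6)→{4,6,8}; (9,7)→{2,7}. Safe: 1, 3. Place at column 3.
Row 5: attacked by (1,2)→{2,6}; (2,8)→{5,8}; (3,10)→{8,10}; (4,3)→{2,3,4}; (6,6)→{5,6,7}; (9,7)→{3,7}. Safe: 1, 9. Place at column 9.
Row 7: attacked by (1,2)→{2,8}; (2,8)→{3,8}; (3,10)→{6,10}; (4,3)→{3,6}; (5,9)→{7,9}; (6,6)→{5,6,7}; (9,7)→{5,7,9}. Safe: 1, 4. Place at column 4.
Row 8: attacked by (1,2)→{2,9}; (2,8)→{2,8}; (3,10)→{5,10}; (4,3)→{3,7}; (5,9)→{6,9}; (6,6)→{4,6,8}; (7,4)→{3,4,5}; (9,7)→{6,7,8}. Safe: 1. Place at column 1.
Row 10: attacked by (1,2)→{2}; (2,8)→{8}; (3,10)→{3,10}; (4,3)→{3,9}; (5,9)→{4,9}; (6,6)→{2,6,10}; (7,4)→{1,4,7}; (8,1)→{1,3}; (9,7)→{6,7,8}. Safe: 5. Place at column 5.
Columns [2, 8, 10, 3, 9, 6, 4, 1, 7, 5], r−c [-1, -6, -7, 1, -4, 0, 3, 7, 2, 5], r+c [3, 10, 13, 7, 14, 12, 11, 9, 16, 15] are all distinct, so no two queens attack.

(1,2) (2,8) (3,10) (4,3) (5,9) (6,6) (7,4) (8,1) (9,7) (10,5)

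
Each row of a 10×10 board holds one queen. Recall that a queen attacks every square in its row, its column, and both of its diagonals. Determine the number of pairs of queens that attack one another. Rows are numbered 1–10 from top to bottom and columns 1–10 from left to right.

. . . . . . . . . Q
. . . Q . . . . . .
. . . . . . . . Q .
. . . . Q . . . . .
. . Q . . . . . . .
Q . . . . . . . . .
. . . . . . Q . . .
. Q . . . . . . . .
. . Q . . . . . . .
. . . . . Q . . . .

3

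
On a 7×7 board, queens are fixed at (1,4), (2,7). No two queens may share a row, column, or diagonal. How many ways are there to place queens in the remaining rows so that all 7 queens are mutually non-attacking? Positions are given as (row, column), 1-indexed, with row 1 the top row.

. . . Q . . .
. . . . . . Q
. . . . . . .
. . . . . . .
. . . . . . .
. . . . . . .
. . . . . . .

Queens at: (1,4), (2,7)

2

Branch on row 3: col 1 → 0; col 3 → 1; col 5 → 1.
Sum: 0 + 1 + 1 = 2.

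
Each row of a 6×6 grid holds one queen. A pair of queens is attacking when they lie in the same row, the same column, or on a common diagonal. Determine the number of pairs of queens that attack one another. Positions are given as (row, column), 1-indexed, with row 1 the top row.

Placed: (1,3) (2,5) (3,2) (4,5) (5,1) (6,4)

1

Same column: (2,5)–(4,5) (column 5).
Total attacking pairs: 1.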